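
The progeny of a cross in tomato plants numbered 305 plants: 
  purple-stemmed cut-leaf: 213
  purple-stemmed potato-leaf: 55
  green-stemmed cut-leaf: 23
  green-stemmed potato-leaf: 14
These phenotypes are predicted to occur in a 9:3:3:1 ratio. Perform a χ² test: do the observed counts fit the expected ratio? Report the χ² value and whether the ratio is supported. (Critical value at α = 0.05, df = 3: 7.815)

31.874; not consistent

Under the 9:3:3:1 hypothesis (Σ ratio = 16, N = 305):
  purple-stemmed cut-leaf: 305 × 9/16 = 171.5625
  purple-stemmed potato-leaf: 305 × 3/16 = 57.1875
  green-stemmed cut-leaf: 305 × 3/16 = 57.1875
  green-stemmed potato-leaf: 305 × 1/16 = 19.0625
χ² = Σ (O − E)² / E
  purple-stemmed cut-leaf: (213 − 171.5625)² / 171.5625 = 10.0084
  purple-stemmed potato-leaf: (55 − 57.1875)² / 57.1875 = 0.0837
  green-stemmed cut-leaf: (23 − 57.1875)² / 57.1875 = 20.4378
  green-stemmed potato-leaf: (14 − 19.0625)² / 19.0625 = 1.3445
χ² = 10.0084 + 0.0837 + 20.4378 + 1.3445 = 31.8744 ≈ 31.874
Degrees of freedom = 4 − 1 = 3; critical value at α = 0.05 is 7.815.
Since 31.874 > 7.815, we reject the null hypothesis — the data do not fit the 9:3:3:1 ratio.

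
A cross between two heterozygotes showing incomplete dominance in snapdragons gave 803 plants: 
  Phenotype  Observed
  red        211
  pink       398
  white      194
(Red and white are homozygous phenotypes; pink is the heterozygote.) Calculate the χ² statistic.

With incomplete dominance, a heterozygote × heterozygote cross gives a 1:2:1 phenotypic ratio.
Under the 1:2:1 hypothesis (Σ ratio = 4, N = 803):
  red: 803 × 1/4 = 200.75
  pink: 803 × 2/4 = 401.5
  white: 803 × 1/4 = 200.75
χ² = Σ (O − E)² / E
  red: (211 − 200.75)² / 200.75 = 0.5233
  pink: (398 − 401.5)² / 401.5 = 0.0305
  white: (194 − 200.75)² / 200.75 = 0.2270
χ² = 0.5233 + 0.0305 + 0.2270 = 0.7808 ≈ 0.781

0.781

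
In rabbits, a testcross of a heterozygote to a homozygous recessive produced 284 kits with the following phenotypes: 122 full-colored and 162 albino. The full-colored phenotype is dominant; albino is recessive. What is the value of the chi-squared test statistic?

A testcross of a heterozygote (Aa × aa) gives a 1:1 phenotypic ratio.
Expected counts for N = 284 under a 1:1 ratio (total parts = 2):
  full-colored: 284 × 1/2 = 142
  albino: 284 × 1/2 = 142
χ² = Σ (O − E)² / E
  full-colored: (122 − 142)² / 142 = 2.8169
  albino: (162 − 142)² / 142 = 2.8169
χ² = 2.8169 + 2.8169 = 5.6338 ≈ 5.634

5.634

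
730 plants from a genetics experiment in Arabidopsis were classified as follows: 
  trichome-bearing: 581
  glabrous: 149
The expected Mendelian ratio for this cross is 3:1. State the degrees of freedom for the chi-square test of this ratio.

A goodness-of-fit test with 2 phenotype classes has df = 2 − 1 = 1.

1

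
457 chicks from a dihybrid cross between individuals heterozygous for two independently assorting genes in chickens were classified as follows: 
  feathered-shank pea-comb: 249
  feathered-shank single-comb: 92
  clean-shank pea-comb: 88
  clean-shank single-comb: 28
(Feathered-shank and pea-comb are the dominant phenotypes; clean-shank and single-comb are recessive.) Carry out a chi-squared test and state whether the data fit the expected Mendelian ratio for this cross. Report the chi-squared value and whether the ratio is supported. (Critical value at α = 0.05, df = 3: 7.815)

0.791; consistent

A dihybrid F₂ with independent assortment and complete dominance at both loci gives a 9:3:3:1 phenotypic ratio.
The 9:3:3:1 ratio has 16 parts, so with N = 457 the expected counts are:
  feathered-shank pea-comb: 457 × 9/16 = 257.0625
  feathered-shank single-comb: 457 × 3/16 = 85.6875
  clean-shank pea-comb: 457 × 3/16 = 85.6875
  clean-shank single-comb: 457 × 1/16 = 28.5625
χ² = Σ (O − E)² / E
  feathered-shank pea-comb: (249 − 257.0625)² / 257.0625 = 0.2529
  feathered-shank single-comb: (92 − 85.6875)² / 85.6875 = 0.4650
  clean-shank pea-comb: (88 − 85.6875)² / 85.6875 = 0.0624
  clean-shank single-comb: (28 − 28.5625)² / 28.5625 = 0.0111
χ² = 0.2529 + 0.4650 + 0.0624 + 0.0111 = 0.7914 ≈ 0.791
Degrees of freedom = 4 − 1 = 3; critical value at α = 0.05 is 7.815.
Since 0.791 < 7.815, we fail to reject the null hypothesis — the data are consistent with the 9:3:3:1 ratio.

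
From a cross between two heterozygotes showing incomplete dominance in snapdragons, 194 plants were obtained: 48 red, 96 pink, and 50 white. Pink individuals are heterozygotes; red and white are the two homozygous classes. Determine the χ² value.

0.062

With incomplete dominance, a heterozygote × heterozygote cross gives a 1:2:1 phenotypic ratio.
Expected counts for N = 194 under a 1:2:1 ratio (total parts = 4):
  red: 194 × 1/4 = 48.5
  pink: 194 × 2/4 = 97
  white: 194 × 1/4 = 48.5
χ² = Σ (O − E)² / E
  red: (48 − 48.5)² / 48.5 = 0.0052
  pink: (96 − 97)² / 97 = 0.0103
  white: (50 − 48.5)² / 48.5 = 0.0464
χ² = 0.0052 + 0.0103 + 0.0464 = 0.0619 ≈ 0.062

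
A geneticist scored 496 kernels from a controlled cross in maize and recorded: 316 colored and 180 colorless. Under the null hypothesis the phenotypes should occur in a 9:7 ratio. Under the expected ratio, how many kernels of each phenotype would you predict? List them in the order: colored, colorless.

The 9:7 ratio has 16 parts, so with N = 496 the expected counts are:
  colored: 496 × 9/16 = 279
  colorless: 496 × 7/16 = 217

279, 217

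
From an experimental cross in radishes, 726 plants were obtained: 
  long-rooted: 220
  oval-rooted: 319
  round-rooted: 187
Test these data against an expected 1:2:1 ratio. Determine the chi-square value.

Under the 1:2:1 hypothesis (Σ ratio = 4, N = 726):
  long-rooted: 726 × 1/4 = 181.5
  oval-rooted: 726 × 2/4 = 363
  round-rooted: 726 × 1/4 = 181.5
χ² = Σ (O − E)² / E
  long-rooted: (220 − 181.5)² / 181.5 = 8.1667
  oval-rooted: (319 − 363)² / 363 = 5.3333
  round-rooted: (187 − 181.5)² / 181.5 = 0.1667
χ² = 8.1667 + 5.3333 + 0.1667 = 13.6667 ≈ 13.667

13.667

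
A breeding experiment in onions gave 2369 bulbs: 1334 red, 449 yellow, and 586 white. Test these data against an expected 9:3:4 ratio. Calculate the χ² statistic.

0.120

Expected counts for N = 2369 under a 9:3:4 ratio (total parts = 16):
  red: 2369 × 9/16 = 1332.5625
  yellow: 2369 × 3/16 = 444.1875
  white: 2369 × 4/16 = 592.25
χ² = Σ (O − E)² / E
  red: (1334 − 1332.5625)² / 1332.5625 = 0.0016
  yellow: (449 − 444.1875)² / 444.1875 = 0.0521
  white: (586 − 592.25)² / 592.25 = 0.0660
χ² = 0.0016 + 0.0521 + 0.0660 = 0.1197 ≈ 0.120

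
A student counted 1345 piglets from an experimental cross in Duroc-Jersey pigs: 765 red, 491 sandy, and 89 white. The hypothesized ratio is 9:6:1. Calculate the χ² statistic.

The 9:6:1 ratio has 16 parts, so with N = 1345 the expected counts are:
  red: 1345 × 9/16 = 756.5625
  sandy: 1345 × 6/16 = 504.375
  white: 1345 × 1/16 = 84.0625
χ² = Σ (O − E)² / E
  red: (765 − 756.5625)² / 756.5625 = 0.0941
  sandy: (491 − 504.375)² / 504.375 = 0.3547
  white: (89 − 84.0625)² / 84.0625 = 0.2900
χ² = 0.0941 + 0.3547 + 0.2900 = 0.7388 ≈ 0.739

0.739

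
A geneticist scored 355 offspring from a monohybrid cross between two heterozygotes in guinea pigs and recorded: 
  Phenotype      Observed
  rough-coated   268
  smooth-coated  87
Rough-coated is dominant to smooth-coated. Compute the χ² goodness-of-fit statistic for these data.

For a monohybrid cross between heterozygotes with complete dominance, the expected phenotypic ratio is 3:1.
The 3:1 ratio has 4 parts, so with N = 355 the expected counts are:
  rough-coated: 355 × 3/4 = 266.25
  smooth-coated: 355 × 1/4 = 88.75
χ² = Σ (O − E)² / E
  rough-coated: (268 − 266.25)² / 266.25 = 0.0115
  smooth-coated: (87 − 88.75)² / 88.75 = 0.0345
χ² = 0.0115 + 0.0345 = 0.046

0.046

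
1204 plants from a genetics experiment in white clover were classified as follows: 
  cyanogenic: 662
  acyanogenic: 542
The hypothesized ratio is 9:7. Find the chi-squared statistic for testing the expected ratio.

The 9:7 ratio has 16 parts, so with N = 1204 the expected counts are:
  cyanogenic: 1204 × 9/16 = 677.25
  acyanogenic: 1204 × 7/16 = 526.75
χ² = Σ (O − E)² / E
  cyanogenic: (662 − 677.25)² / 677.25 = 0.3434
  acyanogenic: (542 − 526.75)² / 526.75 = 0.4415
χ² = 0.3434 + 0.4415 = 0.7849 ≈ 0.785

0.785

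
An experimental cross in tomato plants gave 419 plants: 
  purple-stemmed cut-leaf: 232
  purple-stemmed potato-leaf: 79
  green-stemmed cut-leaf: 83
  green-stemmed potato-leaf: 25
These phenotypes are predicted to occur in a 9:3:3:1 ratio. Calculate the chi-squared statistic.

0.365

Under the 9:3:3:1 hypothesis (Σ ratio = 16, N = 419):
  purple-stemmed cut-leaf: 419 × 9/16 = 235.6875
  purple-stemmed potato-leaf: 419 × 3/16 = 78.5625
  green-stemmed cut-leaf: 419 × 3/16 = 78.5625
  green-stemmed potato-leaf: 419 × 1/16 = 26.1875
χ² = Σ (O − E)² / E
  purple-stemmed cut-leaf: (232 − 235.6875)² / 235.6875 = 0.0577
  purple-stemmed potato-leaf: (79 − 78.5625)² / 78.5625 = 0.0024
  green-stemmed cut-leaf: (83 − 78.5625)² / 78.5625 = 0.2506
  green-stemmed potato-leaf: (25 − 26.1875)² / 26.1875 = 0.0538
χ² = 0.0577 + 0.0024 + 0.2506 + 0.0538 = 0.3645 ≈ 0.365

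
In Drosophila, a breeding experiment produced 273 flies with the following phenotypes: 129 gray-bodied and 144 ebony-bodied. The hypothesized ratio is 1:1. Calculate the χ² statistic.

Under the 1:1 hypothesis (Σ ratio = 2, N = 273):
  gray-bodied: 273 × 1/2 = 136.5
  ebony-bodied: 273 × 1/2 = 136.5
χ² = Σ (O − E)² / E
  gray-bodied: (129 − 136.5)² / 136.5 = 0.4121
  ebony-bodied: (144 − 136.5)² / 136.5 = 0.4121
χ² = 0.4121 + 0.4121 = 0.8242 ≈ 0.824

0.824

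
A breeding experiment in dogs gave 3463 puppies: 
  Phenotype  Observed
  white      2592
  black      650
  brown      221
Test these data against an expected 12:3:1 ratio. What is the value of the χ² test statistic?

Total ratio parts = 16. Expected numbers out of 3463:
  white: 3463 × 12/16 = 2597.25
  black: 3463 × 3/16 = 649.3125
  brown: 3463 × 1/16 = 216.4375
χ² = Σ (O − E)² / E
  white: (2592 − 2597.25)² / 2597.25 = 0.0106
  black: (650 − 649.3125)² / 649.3125 = 0.0007
  brown: (221 − 216.4375)² / 216.4375 = 0.0962
χ² = 0.0106 + 0.0007 + 0.0962 = 0.1075 ≈ 0.108

0.108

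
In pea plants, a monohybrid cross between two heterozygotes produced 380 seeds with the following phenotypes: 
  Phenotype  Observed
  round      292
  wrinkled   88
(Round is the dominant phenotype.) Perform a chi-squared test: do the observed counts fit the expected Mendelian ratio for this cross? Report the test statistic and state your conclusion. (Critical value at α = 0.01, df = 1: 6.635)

For a monohybrid cross between heterozygotes with complete dominance, the expected phenotypic ratio is 3:1.
Under the 3:1 hypothesis (Σ ratio = 4, N = 380):
  round: 380 × 3/4 = 285
  wrinkled: 380 × 1/4 = 95
χ² = Σ (O − E)² / E
  round: (292 − 285)² / 285 = 0.1719
  wrinkled: (88 − 95)² / 95 = 0.5158
χ² = 0.1719 + 0.5158 = 0.6877 ≈ 0.688
Degrees of freedom = 2 − 1 = 1; critical value at α = 0.01 is 6.635.
Since 0.688 < 6.635, we fail to reject the null hypothesis — the data are consistent with the 3:1 ratio.

0.688; consistent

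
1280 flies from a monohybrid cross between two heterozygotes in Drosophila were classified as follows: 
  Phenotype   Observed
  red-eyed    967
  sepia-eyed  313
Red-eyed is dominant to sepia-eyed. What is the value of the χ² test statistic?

0.204

For a monohybrid cross between heterozygotes with complete dominance, the expected phenotypic ratio is 3:1.
Under the 3:1 hypothesis (Σ ratio = 4, N = 1280):
  red-eyed: 1280 × 3/4 = 960
  sepia-eyed: 1280 × 1/4 = 320
χ² = Σ (O − E)² / E
  red-eyed: (967 − 960)² / 960 = 0.0510
  sepia-eyed: (313 − 320)² / 320 = 0.1531
χ² = 0.0510 + 0.1531 = 0.2041 ≈ 0.204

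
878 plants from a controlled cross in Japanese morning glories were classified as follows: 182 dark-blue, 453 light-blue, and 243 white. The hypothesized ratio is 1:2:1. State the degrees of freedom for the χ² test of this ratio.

2

A goodness-of-fit test with 3 phenotype classes has df = 3 − 1 = 2.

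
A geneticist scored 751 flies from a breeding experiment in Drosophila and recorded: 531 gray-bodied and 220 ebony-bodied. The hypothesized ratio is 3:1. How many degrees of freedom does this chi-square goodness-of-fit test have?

A goodness-of-fit test with 2 phenotype classes has df = 2 − 1 = 1.

1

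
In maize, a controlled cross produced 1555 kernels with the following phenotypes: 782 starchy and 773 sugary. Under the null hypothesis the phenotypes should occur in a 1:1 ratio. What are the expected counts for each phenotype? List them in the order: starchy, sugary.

Expected counts for N = 1555 under a 1:1 ratio (total parts = 2):
  starchy: 1555 × 1/2 = 777.5
  sugary: 1555 × 1/2 = 777.5

777.5, 777.5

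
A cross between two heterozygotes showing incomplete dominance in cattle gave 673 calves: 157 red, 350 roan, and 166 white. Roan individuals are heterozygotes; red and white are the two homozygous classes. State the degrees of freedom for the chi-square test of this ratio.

2

With incomplete dominance, a heterozygote × heterozygote cross gives a 1:2:1 phenotypic ratio.
A goodness-of-fit test with 3 phenotype classes has df = 3 − 1 = 2.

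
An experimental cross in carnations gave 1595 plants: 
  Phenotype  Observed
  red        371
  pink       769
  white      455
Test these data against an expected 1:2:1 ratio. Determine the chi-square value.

Expected counts for N = 1595 under a 1:2:1 ratio (total parts = 4):
  red: 1595 × 1/4 = 398.75
  pink: 1595 × 2/4 = 797.5
  white: 1595 × 1/4 = 398.75
χ² = Σ (O − E)² / E
  red: (371 − 398.75)² / 398.75 = 1.9312
  pink: (769 − 797.5)² / 797.5 = 1.0185
  white: (455 − 398.75)² / 398.75 = 7.9350
χ² = 1.9312 + 1.0185 + 7.9350 = 10.8847 ≈ 10.885

10.885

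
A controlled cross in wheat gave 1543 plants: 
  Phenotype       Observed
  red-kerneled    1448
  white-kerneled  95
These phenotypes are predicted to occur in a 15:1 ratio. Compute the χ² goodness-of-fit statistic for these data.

0.023

Total ratio parts = 16. Expected numbers out of 1543:
  red-kerneled: 1543 × 15/16 = 1446.5625
  white-kerneled: 1543 × 1/16 = 96.4375
χ² = Σ (O − E)² / E
  red-kerneled: (1448 − 1446.5625)² / 1446.5625 = 0.0014
  white-kerneled: (95 − 96.4375)² / 96.4375 = 0.0214
χ² = 0.0014 + 0.0214 = 0.0228 ≈ 0.023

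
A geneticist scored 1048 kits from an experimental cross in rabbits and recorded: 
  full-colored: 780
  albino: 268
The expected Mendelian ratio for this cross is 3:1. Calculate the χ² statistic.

Total ratio parts = 4. Expected numbers out of 1048:
  full-colored: 1048 × 3/4 = 786
  albino: 1048 × 1/4 = 262
χ² = Σ (O − E)² / E
  full-colored: (780 − 786)² / 786 = 0.0458
  albino: (268 − 262)² / 262 = 0.1374
χ² = 0.0458 + 0.1374 = 0.1832 ≈ 0.183

0.183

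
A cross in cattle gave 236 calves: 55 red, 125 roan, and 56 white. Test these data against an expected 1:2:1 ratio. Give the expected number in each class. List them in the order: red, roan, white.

Under the 1:2:1 hypothesis (Σ ratio = 4, N = 236):
  red: 236 × 1/4 = 59
  roan: 236 × 2/4 = 118
  white: 236 × 1/4 = 59

59, 118, 59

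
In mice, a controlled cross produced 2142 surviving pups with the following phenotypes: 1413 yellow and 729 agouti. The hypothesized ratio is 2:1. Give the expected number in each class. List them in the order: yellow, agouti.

1428, 714

Total ratio parts = 3. Expected numbers out of 2142:
  yellow: 2142 × 2/3 = 1428
  agouti: 2142 × 1/3 = 714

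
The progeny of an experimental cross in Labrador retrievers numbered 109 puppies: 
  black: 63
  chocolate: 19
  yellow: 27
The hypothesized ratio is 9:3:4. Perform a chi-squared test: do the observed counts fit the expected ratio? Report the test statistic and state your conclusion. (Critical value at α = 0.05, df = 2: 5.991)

Expected counts for N = 109 under a 9:3:4 ratio (total parts = 16):
  black: 109 × 9/16 = 61.3125
  chocolate: 109 × 3/16 = 20.4375
  yellow: 109 × 4/16 = 27.25
χ² = Σ (O − E)² / E
  black: (63 − 61.3125)² / 61.3125 = 0.0464
  chocolate: (19 − 20.4375)² / 20.4375 = 0.1011
  yellow: (27 − 27.25)² / 27.25 = 0.0023
χ² = 0.0464 + 0.1011 + 0.0023 = 0.1498 ≈ 0.150
Degrees of freedom = 3 − 1 = 2; critical value at α = 0.05 is 5.991.
Since 0.150 < 5.991, we fail to reject the null hypothesis — the data are consistent with the 9:3:4 ratio.

0.150; consistent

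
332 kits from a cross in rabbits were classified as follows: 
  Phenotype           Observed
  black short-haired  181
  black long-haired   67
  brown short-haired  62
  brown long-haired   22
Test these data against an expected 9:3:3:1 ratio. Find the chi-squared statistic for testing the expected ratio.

Expected counts for N = 332 under a 9:3:3:1 ratio (total parts = 16):
  black short-haired: 332 × 9/16 = 186.75
  black long-haired: 332 × 3/16 = 62.25
  brown short-haired: 332 × 3/16 = 62.25
  brown long-haired: 332 × 1/16 = 20.75
χ² = Σ (O − E)² / E
  black short-haired: (181 − 186.75)² / 186.75 = 0.1770
  black long-haired: (67 − 62.25)² / 62.25 = 0.3624
  brown short-haired: (62 − 62.25)² / 62.25 = 0.0010
  brown long-haired: (22 − 20.75)² / 20.75 = 0.0753
χ² = 0.1770 + 0.3624 + 0.0010 + 0.0753 = 0.6157 ≈ 0.616

0.616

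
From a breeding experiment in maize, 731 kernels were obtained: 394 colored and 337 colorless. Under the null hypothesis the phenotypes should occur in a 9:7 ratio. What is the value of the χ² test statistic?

1.642

Expected counts for N = 731 under a 9:7 ratio (total parts = 16):
  colored: 731 × 9/16 = 411.1875
  colorless: 731 × 7/16 = 319.8125
χ² = Σ (O − E)² / E
  colored: (394 − 411.1875)² / 411.1875 = 0.7184
  colorless: (337 − 319.8125)² / 319.8125 = 0.9237
χ² = 0.7184 + 0.9237 = 1.6421 ≈ 1.642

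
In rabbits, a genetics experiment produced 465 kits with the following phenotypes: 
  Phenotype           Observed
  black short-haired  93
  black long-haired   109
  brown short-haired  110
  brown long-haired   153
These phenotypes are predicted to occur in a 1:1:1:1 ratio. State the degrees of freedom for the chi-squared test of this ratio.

3

A goodness-of-fit test with 4 phenotype classes has df = 4 − 1 = 3.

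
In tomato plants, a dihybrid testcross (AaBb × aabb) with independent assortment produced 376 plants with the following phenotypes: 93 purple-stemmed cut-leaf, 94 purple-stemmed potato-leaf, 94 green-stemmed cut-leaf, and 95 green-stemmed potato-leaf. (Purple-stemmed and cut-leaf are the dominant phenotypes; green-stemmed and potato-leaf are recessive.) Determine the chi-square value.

0.021

A dihybrid testcross with independent assortment gives a 1:1:1:1 ratio.
Expected counts for N = 376 under a 1:1:1:1 ratio (total parts = 4):
  purple-stemmed cut-leaf: 376 × 1/4 = 94
  purple-stemmed potato-leaf: 376 × 1/4 = 94
  green-stemmed cut-leaf: 376 × 1/4 = 94
  green-stemmed potato-leaf: 376 × 1/4 = 94
χ² = Σ (O − E)² / E
  purple-stemmed cut-leaf: (93 − 94)² / 94 = 0.0106
  purple-stemmed potato-leaf: (94 − 94)² / 94 = 0.0000
  green-stemmed cut-leaf: (94 − 94)² / 94 = 0.0000
  green-stemmed potato-leaf: (95 − 94)² / 94 = 0.0106
χ² = 0.0106 + 0.0000 + 0.0000 + 0.0106 = 0.0212 ≈ 0.021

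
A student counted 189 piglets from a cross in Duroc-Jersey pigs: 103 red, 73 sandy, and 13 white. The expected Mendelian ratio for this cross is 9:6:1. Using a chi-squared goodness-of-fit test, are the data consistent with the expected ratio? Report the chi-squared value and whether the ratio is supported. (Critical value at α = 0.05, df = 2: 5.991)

Total ratio parts = 16. Expected numbers out of 189:
  red: 189 × 9/16 = 106.3125
  sandy: 189 × 6/16 = 70.875
  white: 189 × 1/16 = 11.8125
χ² = Σ (O − E)² / E
  red: (103 − 106.3125)² / 106.3125 = 0.1032
  sandy: (73 − 70.875)² / 70.875 = 0.0637
  white: (13 − 11.8125)² / 11.8125 = 0.1194
χ² = 0.1032 + 0.0637 + 0.1194 = 0.2863 ≈ 0.286
Degrees of freedom = 3 − 1 = 2; critical value at α = 0.05 is 5.991.
Since 0.286 < 5.991, we fail to reject the null hypothesis — the data are consistent with the 9:6:1 ratio.

0.286; consistent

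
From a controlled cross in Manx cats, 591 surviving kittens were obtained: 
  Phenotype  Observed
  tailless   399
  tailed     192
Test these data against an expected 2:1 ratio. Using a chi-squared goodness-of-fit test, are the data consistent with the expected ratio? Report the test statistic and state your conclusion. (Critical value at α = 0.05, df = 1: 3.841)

0.190; consistent

Total ratio parts = 3. Expected numbers out of 591:
  tailless: 591 × 2/3 = 394
  tailed: 591 × 1/3 = 197
χ² = Σ (O − E)² / E
  tailless: (399 − 394)² / 394 = 0.0635
  tailed: (192 − 197)² / 197 = 0.1269
χ² = 0.0635 + 0.1269 = 0.1904 ≈ 0.190
Degrees of freedom = 2 − 1 = 1; critical value at α = 0.05 is 3.841.
Since 0.190 < 3.841, we fail to reject the null hypothesis — the data are consistent with the 2:1 ratio.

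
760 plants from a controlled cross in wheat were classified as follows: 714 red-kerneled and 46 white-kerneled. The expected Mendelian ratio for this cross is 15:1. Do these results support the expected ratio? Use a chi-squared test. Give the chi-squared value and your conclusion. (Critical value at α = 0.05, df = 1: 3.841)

Expected counts for N = 760 under a 15:1 ratio (total parts = 16):
  red-kerneled: 760 × 15/16 = 712.5
  white-kerneled: 760 × 1/16 = 47.5
χ² = Σ (O − E)² / E
  red-kerneled: (714 − 712.5)² / 712.5 = 0.0032
  white-kerneled: (46 − 47.5)² / 47.5 = 0.0474
χ² = 0.0032 + 0.0474 = 0.0506 ≈ 0.051
Degrees of freedom = 2 − 1 = 1; critical value at α = 0.05 is 3.841.
Since 0.051 < 3.841, we fail to reject the null hypothesis — the data are consistent with the 15:1 ratio.

0.051; consistent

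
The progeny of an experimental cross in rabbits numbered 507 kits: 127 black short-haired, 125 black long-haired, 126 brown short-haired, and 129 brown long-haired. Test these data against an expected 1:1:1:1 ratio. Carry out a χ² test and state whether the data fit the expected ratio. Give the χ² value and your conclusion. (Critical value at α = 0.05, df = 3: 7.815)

Total ratio parts = 4. Expected numbers out of 507:
  black short-haired: 507 × 1/4 = 126.75
  black long-haired: 507 × 1/4 = 126.75
  brown short-haired: 507 × 1/4 = 126.75
  brown long-haired: 507 × 1/4 = 126.75
χ² = Σ (O − E)² / E
  black short-haired: (127 − 126.75)² / 126.75 = 0.0005
  black long-haired: (125 − 126.75)² / 126.75 = 0.0242
  brown short-haired: (126 − 126.75)² / 126.75 = 0.0044
  brown long-haired: (129 − 126.75)² / 126.75 = 0.0399
χ² = 0.0005 + 0.0242 + 0.0044 + 0.0399 = 0.069
Degrees of freedom = 4 − 1 = 3; critical value at α = 0.05 is 7.815.
Since 0.069 < 7.815, we fail to reject the null hypothesis — the data are consistent with the 1:1:1:1 ratio.

0.069; consistent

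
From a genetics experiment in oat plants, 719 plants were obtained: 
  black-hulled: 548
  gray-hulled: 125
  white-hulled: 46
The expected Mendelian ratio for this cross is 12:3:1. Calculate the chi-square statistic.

0.881

Total ratio parts = 16. Expected numbers out of 719:
  black-hulled: 719 × 12/16 = 539.25
  gray-hulled: 719 × 3/16 = 134.8125
  white-hulled: 719 × 1/16 = 44.9375
χ² = Σ (O − E)² / E
  black-hulled: (548 − 539.25)² / 539.25 = 0.1420
  gray-hulled: (125 − 134.8125)² / 134.8125 = 0.7142
  white-hulled: (46 − 44.9375)² / 44.9375 = 0.0251
χ² = 0.1420 + 0.7142 + 0.0251 = 0.8813 ≈ 0.881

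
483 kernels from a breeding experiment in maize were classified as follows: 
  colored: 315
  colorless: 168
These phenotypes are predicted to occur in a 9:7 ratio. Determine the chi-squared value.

Under the 9:7 hypothesis (Σ ratio = 16, N = 483):
  colored: 483 × 9/16 = 271.6875
  colorless: 483 × 7/16 = 211.3125
χ² = Σ (O − E)² / E
  colored: (315 − 271.6875)² / 271.6875 = 6.9049
  colorless: (168 − 211.3125)² / 211.3125 = 8.8777
χ² = 6.9049 + 8.8777 = 15.7826 ≈ 15.783

15.783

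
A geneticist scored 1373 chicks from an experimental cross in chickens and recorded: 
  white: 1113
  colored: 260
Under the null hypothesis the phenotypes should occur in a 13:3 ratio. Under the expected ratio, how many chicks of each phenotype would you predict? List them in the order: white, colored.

1115.5625, 257.4375

Under the 13:3 hypothesis (Σ ratio = 16, N = 1373):
  white: 1373 × 13/16 = 1115.5625
  colored: 1373 × 3/16 = 257.4375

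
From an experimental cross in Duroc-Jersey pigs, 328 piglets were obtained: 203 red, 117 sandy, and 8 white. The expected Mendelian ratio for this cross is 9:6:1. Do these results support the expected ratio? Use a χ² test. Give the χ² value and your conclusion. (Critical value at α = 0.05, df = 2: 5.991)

Under the 9:6:1 hypothesis (Σ ratio = 16, N = 328):
  red: 328 × 9/16 = 184.5
  sandy: 328 × 6/16 = 123
  white: 328 × 1/16 = 20.5
χ² = Σ (O − E)² / E
  red: (203 − 184.5)² / 184.5 = 1.8550
  sandy: (117 − 123)² / 123 = 0.2927
  white: (8 − 20.5)² / 20.5 = 7.6220
χ² = 1.8550 + 0.2927 + 7.6220 = 9.7697 ≈ 9.770
Degrees of freedom = 3 − 1 = 2; critical value at α = 0.05 is 5.991.
Since 9.770 > 5.991, we reject the null hypothesis — the data do not fit the 9:6:1 ratio.

9.770; not consistent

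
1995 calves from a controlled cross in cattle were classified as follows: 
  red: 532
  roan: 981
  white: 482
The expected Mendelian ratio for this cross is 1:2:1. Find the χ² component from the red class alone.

2.217

Expected counts for N = 1995 under a 1:2:1 ratio (total parts = 4):
  red: 1995 × 1/4 = 498.75
  roan: 1995 × 2/4 = 997.5
  white: 1995 × 1/4 = 498.75
Contribution of red: (532 − 498.75)² / 498.75 = 2.2167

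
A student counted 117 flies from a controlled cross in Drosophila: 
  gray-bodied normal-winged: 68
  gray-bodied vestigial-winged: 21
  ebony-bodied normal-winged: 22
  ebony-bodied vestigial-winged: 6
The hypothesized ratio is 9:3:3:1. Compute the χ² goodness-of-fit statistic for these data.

Total ratio parts = 16. Expected numbers out of 117:
  gray-bodied normal-winged: 117 × 9/16 = 65.8125
  gray-bodied vestigial-winged: 117 × 3/16 = 21.9375
  ebony-bodied normal-winged: 117 × 3/16 = 21.9375
  ebony-bodied vestigial-winged: 117 × 1/16 = 7.3125
χ² = Σ (O − E)² / E
  gray-bodied normal-winged: (68 − 65.8125)² / 65.8125 = 0.0727
  gray-bodied vestigial-winged: (21 − 21.9375)² / 21.9375 = 0.0401
  ebony-bodied normal-winged: (22 − 21.9375)² / 21.9375 = 0.0002
  ebony-bodied vestigial-winged: (6 − 7.3125)² / 7.3125 = 0.2356
χ² = 0.0727 + 0.0401 + 0.0002 + 0.2356 = 0.3486 ≈ 0.349

0.349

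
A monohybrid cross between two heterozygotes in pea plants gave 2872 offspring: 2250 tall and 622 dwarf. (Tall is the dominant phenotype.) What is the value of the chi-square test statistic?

For a monohybrid cross between heterozygotes with complete dominance, the expected phenotypic ratio is 3:1.
Expected counts for N = 2872 under a 3:1 ratio (total parts = 4):
  tall: 2872 × 3/4 = 2154
  dwarf: 2872 × 1/4 = 718
χ² = Σ (O − E)² / E
  tall: (2250 − 2154)² / 2154 = 4.2786
  dwarf: (622 − 718)² / 718 = 12.8357
χ² = 4.2786 + 12.8357 = 17.1143 ≈ 17.114

17.114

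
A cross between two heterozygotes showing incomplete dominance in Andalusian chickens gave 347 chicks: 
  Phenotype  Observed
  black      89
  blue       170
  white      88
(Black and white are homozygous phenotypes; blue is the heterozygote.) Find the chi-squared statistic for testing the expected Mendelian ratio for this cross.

With incomplete dominance, a heterozygote × heterozygote cross gives a 1:2:1 phenotypic ratio.
Expected counts for N = 347 under a 1:2:1 ratio (total parts = 4):
  black: 347 × 1/4 = 86.75
  blue: 347 × 2/4 = 173.5
  white: 347 × 1/4 = 86.75
χ² = Σ (O − E)² / E
  black: (89 − 86.75)² / 86.75 = 0.0584
  blue: (170 − 173.5)² / 173.5 = 0.0706
  white: (88 − 86.75)² / 86.75 = 0.0180
χ² = 0.0584 + 0.0706 + 0.0180 = 0.147

0.147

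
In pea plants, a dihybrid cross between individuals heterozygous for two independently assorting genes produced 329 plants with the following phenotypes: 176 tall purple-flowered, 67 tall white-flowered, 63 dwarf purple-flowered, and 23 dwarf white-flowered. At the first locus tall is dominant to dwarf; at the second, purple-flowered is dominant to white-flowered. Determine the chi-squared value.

A dihybrid F₂ with independent assortment and complete dominance at both loci gives a 9:3:3:1 phenotypic ratio.
Expected counts for N = 329 under a 9:3:3:1 ratio (total parts = 16):
  tall purple-flowered: 329 × 9/16 = 185.0625
  tall white-flowered: 329 × 3/16 = 61.6875
  dwarf purple-flowered: 329 × 3/16 = 61.6875
  dwarf white-flowered: 329 × 1/16 = 20.5625
χ² = Σ (O − E)² / E
  tall purple-flowered: (176 − 185.0625)² / 185.0625 = 0.4438
  tall white-flowered: (67 − 61.6875)² / 61.6875 = 0.4575
  dwarf purple-flowered: (63 − 61.6875)² / 61.6875 = 0.0279
  dwarf white-flowered: (23 − 20.5625)² / 20.5625 = 0.2889
χ² = 0.4438 + 0.4575 + 0.0279 + 0.2889 = 1.2181 ≈ 1.218

1.218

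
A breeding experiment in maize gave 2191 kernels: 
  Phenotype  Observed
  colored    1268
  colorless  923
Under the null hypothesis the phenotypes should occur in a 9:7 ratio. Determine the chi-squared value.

2.346

Under the 9:7 hypothesis (Σ ratio = 16, N = 2191):
  colored: 2191 × 9/16 = 1232.4375
  colorless: 2191 × 7/16 = 958.5625
χ² = Σ (O − E)² / E
  colored: (1268 − 1232.4375)² / 1232.4375 = 1.0262
  colorless: (923 − 958.5625)² / 958.5625 = 1.3194
χ² = 1.0262 + 1.3194 = 2.3456 ≈ 2.346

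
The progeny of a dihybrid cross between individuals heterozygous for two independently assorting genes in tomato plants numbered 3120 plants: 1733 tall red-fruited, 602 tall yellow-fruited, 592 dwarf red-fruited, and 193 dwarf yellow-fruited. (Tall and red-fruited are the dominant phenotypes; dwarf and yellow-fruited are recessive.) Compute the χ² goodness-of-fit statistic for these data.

0.874

A dihybrid F₂ with independent assortment and complete dominance at both loci gives a 9:3:3:1 phenotypic ratio.
The 9:3:3:1 ratio has 16 parts, so with N = 3120 the expected counts are:
  tall red-fruited: 3120 × 9/16 = 1755
  tall yellow-fruited: 3120 × 3/16 = 585
  dwarf red-fruited: 3120 × 3/16 = 585
  dwarf yellow-fruited: 3120 × 1/16 = 195
χ² = Σ (O − E)² / E
  tall red-fruited: (1733 − 1755)² / 1755 = 0.2758
  tall yellow-fruited: (602 − 585)² / 585 = 0.4940
  dwarf red-fruited: (592 − 585)² / 585 = 0.0838
  dwarf yellow-fruited: (193 − 195)² / 195 = 0.0205
χ² = 0.2758 + 0.4940 + 0.0838 + 0.0205 = 0.8741 ≈ 0.874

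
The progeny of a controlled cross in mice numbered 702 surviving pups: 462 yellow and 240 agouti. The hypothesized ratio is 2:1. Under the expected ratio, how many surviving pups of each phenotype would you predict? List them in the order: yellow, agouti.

Total ratio parts = 3. Expected numbers out of 702:
  yellow: 702 × 2/3 = 468
  agouti: 702 × 1/3 = 234

468, 234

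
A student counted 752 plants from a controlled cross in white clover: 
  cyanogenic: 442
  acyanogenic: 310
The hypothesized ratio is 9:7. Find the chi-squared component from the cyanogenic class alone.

The 9:7 ratio has 16 parts, so with N = 752 the expected counts are:
  cyanogenic: 752 × 9/16 = 423
  acyanogenic: 752 × 7/16 = 329
Contribution of cyanogenic: (442 − 423)² / 423 = 0.8534

0.853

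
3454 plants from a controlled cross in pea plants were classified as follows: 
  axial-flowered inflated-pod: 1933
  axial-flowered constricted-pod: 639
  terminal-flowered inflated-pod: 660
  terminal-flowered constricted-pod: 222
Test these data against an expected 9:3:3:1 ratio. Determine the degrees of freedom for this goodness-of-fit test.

3

A goodness-of-fit test with 4 phenotype classes has df = 4 − 1 = 3.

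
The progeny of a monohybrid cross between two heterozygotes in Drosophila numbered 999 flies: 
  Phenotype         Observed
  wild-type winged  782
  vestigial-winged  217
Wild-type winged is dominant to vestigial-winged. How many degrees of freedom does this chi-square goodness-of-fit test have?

For a monohybrid cross between heterozygotes with complete dominance, the expected phenotypic ratio is 3:1.
A goodness-of-fit test with 2 phenotype classes has df = 2 − 1 = 1.

1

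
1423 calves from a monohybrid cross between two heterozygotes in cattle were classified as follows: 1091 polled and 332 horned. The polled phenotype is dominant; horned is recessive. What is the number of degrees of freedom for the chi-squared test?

1

For a monohybrid cross between heterozygotes with complete dominance, the expected phenotypic ratio is 3:1.
A goodness-of-fit test with 2 phenotype classes has df = 2 − 1 = 1.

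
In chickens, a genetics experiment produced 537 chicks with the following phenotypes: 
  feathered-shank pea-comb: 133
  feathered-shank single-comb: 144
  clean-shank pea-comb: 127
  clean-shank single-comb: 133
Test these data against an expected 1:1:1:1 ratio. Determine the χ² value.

Under the 1:1:1:1 hypothesis (Σ ratio = 4, N = 537):
  feathered-shank pea-comb: 537 × 1/4 = 134.25
  feathered-shank single-comb: 537 × 1/4 = 134.25
  clean-shank pea-comb: 537 × 1/4 = 134.25
  clean-shank single-comb: 537 × 1/4 = 134.25
χ² = Σ (O − E)² / E
  feathered-shank pea-comb: (133 − 134.25)² / 134.25 = 0.0116
  feathered-shank single-comb: (144 − 134.25)² / 134.25 = 0.7081
  clean-shank pea-comb: (127 − 134.25)² / 134.25 = 0.3915
  clean-shank single-comb: (133 − 134.25)² / 134.25 = 0.0116
χ² = 0.0116 + 0.7081 + 0.3915 + 0.0116 = 1.1228 ≈ 1.123

1.123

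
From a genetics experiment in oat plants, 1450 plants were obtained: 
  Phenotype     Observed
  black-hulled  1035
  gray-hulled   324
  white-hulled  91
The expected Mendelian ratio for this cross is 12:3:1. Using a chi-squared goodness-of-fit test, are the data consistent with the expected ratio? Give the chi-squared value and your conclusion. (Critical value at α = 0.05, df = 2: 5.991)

12.530; not consistent

Under the 12:3:1 hypothesis (Σ ratio = 16, N = 1450):
  black-hulled: 1450 × 12/16 = 1087.5
  gray-hulled: 1450 × 3/16 = 271.875
  white-hulled: 1450 × 1/16 = 90.625
χ² = Σ (O − E)² / E
  black-hulled: (1035 − 1087.5)² / 1087.5 = 2.5345
  gray-hulled: (324 − 271.875)² / 271.875 = 9.9936
  white-hulled: (91 − 90.625)² / 90.625 = 0.0016
χ² = 2.5345 + 9.9936 + 0.0016 = 12.5297 ≈ 12.530
Degrees of freedom = 3 − 1 = 2; critical value at α = 0.05 is 5.991.
Since 12.530 > 5.991, we reject the null hypothesis — the data do not fit the 12:3:1 ratio.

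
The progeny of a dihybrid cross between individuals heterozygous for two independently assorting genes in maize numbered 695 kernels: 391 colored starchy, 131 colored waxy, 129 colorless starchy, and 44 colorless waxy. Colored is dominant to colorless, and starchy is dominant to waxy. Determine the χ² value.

A dihybrid F₂ with independent assortment and complete dominance at both loci gives a 9:3:3:1 phenotypic ratio.
The 9:3:3:1 ratio has 16 parts, so with N = 695 the expected counts are:
  colored starchy: 695 × 9/16 = 390.9375
  colored waxy: 695 × 3/16 = 130.3125
  colorless starchy: 695 × 3/16 = 130.3125
  colorless waxy: 695 × 1/16 = 43.4375
χ² = Σ (O − E)² / E
  colored starchy: (391 − 390.9375)² / 390.9375 = 0.0000
  colored waxy: (131 − 130.3125)² / 130.3125 = 0.0036
  colorless starchy: (129 − 130.3125)² / 130.3125 = 0.0132
  colorless waxy: (44 − 43.4375)² / 43.4375 = 0.0073
χ² = 0.0000 + 0.0036 + 0.0132 + 0.0073 = 0.0241 ≈ 0.024

0.024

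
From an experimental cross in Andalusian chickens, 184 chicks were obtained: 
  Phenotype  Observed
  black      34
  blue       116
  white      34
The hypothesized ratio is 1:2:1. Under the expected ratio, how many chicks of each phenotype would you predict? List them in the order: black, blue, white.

Under the 1:2:1 hypothesis (Σ ratio = 4, N = 184):
  black: 184 × 1/4 = 46
  blue: 184 × 2/4 = 92
  white: 184 × 1/4 = 46

46, 92, 46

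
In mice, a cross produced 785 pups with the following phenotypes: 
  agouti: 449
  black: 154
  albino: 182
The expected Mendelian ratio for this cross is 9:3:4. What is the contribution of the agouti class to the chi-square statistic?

Under the 9:3:4 hypothesis (Σ ratio = 16, N = 785):
  agouti: 785 × 9/16 = 441.5625
  black: 785 × 3/16 = 147.1875
  albino: 785 × 4/16 = 196.25
Contribution of agouti: (449 − 441.5625)² / 441.5625 = 0.1253

0.125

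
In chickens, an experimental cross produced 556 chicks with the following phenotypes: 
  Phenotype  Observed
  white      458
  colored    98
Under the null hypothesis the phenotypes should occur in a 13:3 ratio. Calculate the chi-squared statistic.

Under the 13:3 hypothesis (Σ ratio = 16, N = 556):
  white: 556 × 13/16 = 451.75
  colored: 556 × 3/16 = 104.25
χ² = Σ (O − E)² / E
  white: (458 − 451.75)² / 451.75 = 0.0865
  colored: (98 − 104.25)² / 104.25 = 0.3747
χ² = 0.0865 + 0.3747 = 0.4612 ≈ 0.461

0.461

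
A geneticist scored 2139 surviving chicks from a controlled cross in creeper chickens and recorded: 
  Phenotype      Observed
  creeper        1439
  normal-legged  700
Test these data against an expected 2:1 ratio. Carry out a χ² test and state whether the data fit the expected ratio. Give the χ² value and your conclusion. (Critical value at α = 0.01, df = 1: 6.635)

Expected counts for N = 2139 under a 2:1 ratio (total parts = 3):
  creeper: 2139 × 2/3 = 1426
  normal-legged: 2139 × 1/3 = 713
χ² = Σ (O − E)² / E
  creeper: (1439 − 1426)² / 1426 = 0.1185
  normal-legged: (700 − 713)² / 713 = 0.2370
χ² = 0.1185 + 0.2370 = 0.3555 ≈ 0.356
Degrees of freedom = 2 − 1 = 1; critical value at α = 0.01 is 6.635.
Since 0.356 < 6.635, we fail to reject the null hypothesis — the data are consistent with the 2:1 ratio.

0.356; consistent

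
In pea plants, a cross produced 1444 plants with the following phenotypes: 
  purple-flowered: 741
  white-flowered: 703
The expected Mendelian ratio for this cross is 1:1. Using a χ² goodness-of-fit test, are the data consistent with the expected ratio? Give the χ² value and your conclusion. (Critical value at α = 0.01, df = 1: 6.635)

Expected counts for N = 1444 under a 1:1 ratio (total parts = 2):
  purple-flowered: 1444 × 1/2 = 722
  white-flowered: 1444 × 1/2 = 722
χ² = Σ (O − E)² / E
  purple-flowered: (741 − 722)² / 722 = 0.5000
  white-flowered: (703 − 722)² / 722 = 0.5000
χ² = 0.5000 + 0.5000 = 1.000
Degrees of freedom = 2 − 1 = 1; critical value at α = 0.01 is 6.635.
Since 1.000 < 6.635, we fail to reject the null hypothesis — the data are consistent with the 1:1 ratio.

1.000; consistent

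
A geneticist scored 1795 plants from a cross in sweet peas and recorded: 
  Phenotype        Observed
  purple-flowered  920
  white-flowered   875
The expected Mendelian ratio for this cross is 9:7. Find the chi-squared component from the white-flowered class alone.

10.243

Under the 9:7 hypothesis (Σ ratio = 16, N = 1795):
  purple-flowered: 1795 × 9/16 = 1009.6875
  white-flowered: 1795 × 7/16 = 785.3125
Contribution of white-flowered: (875 − 785.3125)² / 785.3125 = 10.2429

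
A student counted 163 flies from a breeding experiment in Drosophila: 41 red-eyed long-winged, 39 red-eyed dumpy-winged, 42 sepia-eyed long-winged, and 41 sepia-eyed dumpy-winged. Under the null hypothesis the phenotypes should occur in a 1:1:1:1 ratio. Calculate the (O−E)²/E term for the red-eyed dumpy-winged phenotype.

0.075

Total ratio parts = 4. Expected numbers out of 163:
  red-eyed long-winged: 163 × 1/4 = 40.75
  red-eyed dumpy-winged: 163 × 1/4 = 40.75
  sepia-eyed long-winged: 163 × 1/4 = 40.75
  sepia-eyed dumpy-winged: 163 × 1/4 = 40.75
Contribution of red-eyed dumpy-winged: (39 − 40.75)² / 40.75 = 0.0752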